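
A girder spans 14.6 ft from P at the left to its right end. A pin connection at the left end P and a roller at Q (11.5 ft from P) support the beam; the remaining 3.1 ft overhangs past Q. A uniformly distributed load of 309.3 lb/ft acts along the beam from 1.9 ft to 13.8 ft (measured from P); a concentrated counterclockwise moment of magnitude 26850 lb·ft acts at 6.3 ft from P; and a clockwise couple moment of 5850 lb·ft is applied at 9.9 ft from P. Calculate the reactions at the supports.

P_x = 0, P_y = 2994 lb, Q_y = 686.4 lb

Resultant of the distributed load: 309.3 × 11.9 = 3680.67 lb at 7.85 ft from P.
ΣM about P: Q_y·11.5 − (309.3·11.9)·7.85 + 26850 − 5850 = 0 → Q_y = 7893.2595/11.5 = 686.37 ≈ 686.4 lb.
ΣF_y = 0: P_y + 686.37 − 309.3·11.9 = 0 → P_y = 2994 lb.
ΣF_x = 0: no horizontal applied forces, so P_x = 0.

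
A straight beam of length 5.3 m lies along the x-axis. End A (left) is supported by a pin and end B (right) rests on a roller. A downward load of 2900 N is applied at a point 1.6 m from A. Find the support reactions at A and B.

Taking moments about A: B_y·5.3 − 2900·1.6 = 0 → B_y = 4640/5.3 = 875.472 ≈ 875.5 N.
ΣF_y = 0: A_y + 875.472 − 2900 = 0 → A_y = 2025 N.
ΣF_x = 0: no horizontal applied forces, so A_x = 0.

A_x = 0, A_y = 2025 N, B_y = 875.5 N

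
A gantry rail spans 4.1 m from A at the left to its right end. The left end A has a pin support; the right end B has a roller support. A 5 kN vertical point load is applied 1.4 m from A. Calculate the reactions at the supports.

A_x = 0, A_y = 3.293 kN, B_y = 1.707 kN

ΣM about A: B_y·4.1 − 5·1.4 = 0 → B_y = 7/4.1 = 1.70732 ≈ 1.707 kN.
ΣF_y = 0: A_y + 1.70732 − 5 = 0 → A_y = 3.293 kN.
ΣF_x = 0: no horizontal applied forces, so A_x = 0.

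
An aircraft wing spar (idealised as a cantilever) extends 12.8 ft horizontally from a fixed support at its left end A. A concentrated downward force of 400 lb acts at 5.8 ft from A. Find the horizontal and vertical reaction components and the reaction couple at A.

ΣF_x = 0: A_x = 0.
ΣF_y = 0: A_y − 400 = 0 → A_y = 400.0 lb.
ΣM about A: M_A − 400·5.8 = 0 → M_A = 2320 lb·ft.

A_x = 0, A_y = 400.0 lb, M_A = 2320 lb·ft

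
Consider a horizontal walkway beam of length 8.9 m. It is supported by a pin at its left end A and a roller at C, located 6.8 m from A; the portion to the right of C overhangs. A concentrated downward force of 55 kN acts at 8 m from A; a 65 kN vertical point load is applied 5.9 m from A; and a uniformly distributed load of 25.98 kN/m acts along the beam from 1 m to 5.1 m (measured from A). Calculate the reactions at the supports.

Resultant of the distributed load: 25.98 × 4.1 = 106.518 kN at 3.05 m from A.
ΣM about A: C_y·6.8 − 55·8 − 65·5.9 − (25.98·4.1)·3.05 = 0 → C_y = 1148.3799/6.8 = 168.879 ≈ 168.9 kN.
ΣF_y = 0: A_y + 168.879 − 55 − 65 − 25.98·4.1 = 0 → A_y = 57.64 kN.
ΣF_x = 0: no horizontal applied forces, so A_x = 0.

A_x = 0, A_y = 57.64 kN, C_y = 168.9 kN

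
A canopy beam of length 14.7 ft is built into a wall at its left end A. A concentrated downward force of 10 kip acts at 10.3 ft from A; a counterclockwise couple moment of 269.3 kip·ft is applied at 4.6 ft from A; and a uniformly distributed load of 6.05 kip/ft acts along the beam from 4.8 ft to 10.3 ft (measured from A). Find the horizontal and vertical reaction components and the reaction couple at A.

Resultant of the distributed load: 6.05 × 5.5 = 33.275 kip at 7.55 ft from A.
ΣF_x = 0: A_x = 0.
ΣF_y = 0: A_y − 10 − 6.05·5.5 = 0 → A_y = 43.28 kip.
ΣM about A: M_A − 10·10.3 + 269.3 − (6.05·5.5)·7.55 = 0 → M_A = 84.93 kip·ft.

A_x = 0, A_y = 43.28 kip, M_A = 84.93 kip·ft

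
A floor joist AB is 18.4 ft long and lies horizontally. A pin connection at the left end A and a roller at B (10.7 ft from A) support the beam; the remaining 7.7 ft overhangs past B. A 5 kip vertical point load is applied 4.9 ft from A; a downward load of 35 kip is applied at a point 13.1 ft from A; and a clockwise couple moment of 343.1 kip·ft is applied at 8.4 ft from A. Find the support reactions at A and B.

A_x = 0, A_y = -37.21 kip, B_y = 77.21 kip

ΣM about A: B_y·10.7 − 5·4.9 − 35·13.1 − 343.1 = 0 → B_y = 826.1/10.7 = 77.2056 ≈ 77.21 kip.
ΣF_y = 0: A_y + 77.2056 − 5 − 35 = 0 → A_y = -37.21 kip.
ΣF_x = 0: no horizontal applied forces, so A_x = 0.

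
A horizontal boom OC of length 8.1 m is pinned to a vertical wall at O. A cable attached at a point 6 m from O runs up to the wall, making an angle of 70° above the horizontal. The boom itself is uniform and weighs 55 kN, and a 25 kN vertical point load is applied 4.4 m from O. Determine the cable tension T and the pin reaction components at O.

T = 59.02 kN, O_x = 20.19 kN, O_y = 24.54 kN

ΣM about O: T·sin70°·6 − 55·4.05 − 25·4.4 = 0 → T = 332.75/(6·0.939693) = 59.0175 ≈ 59.02 kN.
ΣF_x = 0: O_x − T·cos70° = 0 → O_x = 59.0175 × 0.34202 = 20.19 kN.
ΣF_y = 0: O_y + T·sin70° − 55 − 25 = 0 → O_y = 80 − 59.0175 × 0.939693 = 24.54 kN.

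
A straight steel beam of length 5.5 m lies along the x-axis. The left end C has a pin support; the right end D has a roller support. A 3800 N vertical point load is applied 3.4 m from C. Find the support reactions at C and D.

C_x = 0, C_y = 1451 N, D_y = 2349 N

Taking moments about C: D_y·5.5 − 3800·3.4 = 0 → D_y = 12920/5.5 = 2349.09 ≈ 2349 N.
ΣF_y = 0: C_y + 2349.09 − 3800 = 0 → C_y = 1451 N.
ΣF_x = 0: no horizontal applied forces, so C_x = 0.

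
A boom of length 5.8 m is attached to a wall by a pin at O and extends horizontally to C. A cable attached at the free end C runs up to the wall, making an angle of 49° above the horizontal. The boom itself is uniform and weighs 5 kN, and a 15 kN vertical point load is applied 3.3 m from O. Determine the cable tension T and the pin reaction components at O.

ΣM about O: T·sin49°·5.8 − 5·2.9 − 15·3.3 = 0 → T = 64/(5.8·0.75471) = 14.6208 ≈ 14.62 kN.
ΣF_x = 0: O_x − T·cos49° = 0 → O_x = 14.6208 × 0.656059 = 9.592 kN.
ΣF_y = 0: O_y + T·sin49° − 5 − 15 = 0 → O_y = 20 − 14.6208 × 0.75471 = 8.966 kN.

T = 14.62 kN, O_x = 9.592 kN, O_y = 8.966 kN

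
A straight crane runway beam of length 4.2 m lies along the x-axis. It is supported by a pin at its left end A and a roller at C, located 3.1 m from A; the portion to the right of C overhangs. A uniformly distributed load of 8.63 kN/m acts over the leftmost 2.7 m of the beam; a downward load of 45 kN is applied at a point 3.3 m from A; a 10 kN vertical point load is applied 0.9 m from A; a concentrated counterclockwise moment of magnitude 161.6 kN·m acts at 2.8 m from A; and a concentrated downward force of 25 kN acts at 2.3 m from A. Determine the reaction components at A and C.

Resultant of the distributed load: 8.63 × 2.7 = 23.301 kN at 1.35 m from A.
ΣM about A: C_y·3.1 − (8.63·2.7)·1.35 − 45·3.3 − 10·0.9 + 161.6 − 25·2.3 = 0 → C_y = 84.85635/3.1 = 27.373 ≈ 27.37 kN.
ΣF_y = 0: A_y + 27.373 − 8.63·2.7 − 45 − 10 − 25 = 0 → A_y = 75.93 kN.
ΣF_x = 0: no horizontal applied forces, so A_x = 0.

A_x = 0, A_y = 75.93 kN, C_y = 27.37 kN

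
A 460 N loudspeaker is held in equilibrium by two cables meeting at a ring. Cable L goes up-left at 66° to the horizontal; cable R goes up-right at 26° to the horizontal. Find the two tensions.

ΣF_x = 0: −T_L·cos66° + T_R·cos26° = 0 → T_R = 0.452536·T_L.
ΣF_y = 0: T_L·sin66° + T_R·sin26° = 460.
Substitute: T_L·(0.913545 + 0.452536·0.438371) = 460 → T_L = 413.697 ≈ 413.7 N.
Then T_R = 0.452536 × 413.697 = 187.2 N.

T_L = 413.7 N, T_R = 187.2 N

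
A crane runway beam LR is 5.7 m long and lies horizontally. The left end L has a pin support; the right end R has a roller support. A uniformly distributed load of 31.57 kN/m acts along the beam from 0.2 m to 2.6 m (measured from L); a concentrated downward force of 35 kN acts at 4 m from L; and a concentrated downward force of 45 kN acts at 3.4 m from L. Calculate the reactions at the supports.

Resultant of the distributed load: 31.57 × 2.4 = 75.768 kN at 1.4 m from L.
ΣM about L: R_y·5.7 − (31.57·2.4)·1.4 − 35·4 − 45·3.4 = 0 → R_y = 399.0752/5.7 = 70.0132 ≈ 70.01 kN.
ΣF_y = 0: L_y + 70.0132 − 31.57·2.4 − 35 − 45 = 0 → L_y = 85.75 kN.
ΣF_x = 0: no horizontal applied forces, so L_x = 0.

L_x = 0, L_y = 85.75 kN, R_y = 70.01 kN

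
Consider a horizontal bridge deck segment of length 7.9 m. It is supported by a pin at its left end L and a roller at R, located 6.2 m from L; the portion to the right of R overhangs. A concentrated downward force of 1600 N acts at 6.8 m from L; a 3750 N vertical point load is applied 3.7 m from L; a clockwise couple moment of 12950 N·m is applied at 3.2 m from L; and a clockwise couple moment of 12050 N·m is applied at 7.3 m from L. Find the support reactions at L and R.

ΣM about L: R_y·6.2 − 1600·6.8 − 3750·3.7 − 12950 − 12050 = 0 → R_y = 49755/6.2 = 8025 N.
ΣF_y = 0: L_y + 8025 − 1600 − 3750 = 0 → L_y = -2675 N.
ΣF_x = 0: no horizontal applied forces, so L_x = 0.

L_x = 0, L_y = -2675 N, R_y = 8025 N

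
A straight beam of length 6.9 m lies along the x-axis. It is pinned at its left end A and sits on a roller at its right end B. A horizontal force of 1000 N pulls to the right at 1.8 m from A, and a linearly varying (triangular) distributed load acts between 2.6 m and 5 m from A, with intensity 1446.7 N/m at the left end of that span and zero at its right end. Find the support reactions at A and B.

Resultant of the triangular load: ½ × 1446.7 × 2.4 = 1736.04 N, acting at 3.4 m from A (one-third of the span from the peak).
Taking moments about A: B_y·6.9 − (½·1446.7·2.4)·3.4 = 0 → B_y = 5902.536/6.9 = 855.44 ≈ 855.4 N.
ΣF_y = 0: A_y + 855.44 − ½·1446.7·2.4 = 0 → A_y = 880.6 N.
ΣF_x = 0: A_x + 1000 = 0 → A_x = -1000 N.

A_x = -1000 N, A_y = 880.6 N, B_y = 855.4 N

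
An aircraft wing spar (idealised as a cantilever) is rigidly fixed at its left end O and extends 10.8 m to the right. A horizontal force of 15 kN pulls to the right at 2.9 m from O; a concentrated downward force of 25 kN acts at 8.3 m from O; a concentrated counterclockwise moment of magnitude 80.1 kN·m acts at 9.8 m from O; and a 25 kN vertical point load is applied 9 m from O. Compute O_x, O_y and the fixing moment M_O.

O_x = -15.00 kN, O_y = 50.00 kN, M_O = 352.4 kN·m

ΣF_x = 0: O_x + 15 = 0 → O_x = -15.00 kN.
ΣF_y = 0: O_y − 25 − 25 = 0 → O_y = 50.00 kN.
ΣM about O: M_O − 25·8.3 + 80.1 − 25·9 = 0 → M_O = 352.4 kN·m.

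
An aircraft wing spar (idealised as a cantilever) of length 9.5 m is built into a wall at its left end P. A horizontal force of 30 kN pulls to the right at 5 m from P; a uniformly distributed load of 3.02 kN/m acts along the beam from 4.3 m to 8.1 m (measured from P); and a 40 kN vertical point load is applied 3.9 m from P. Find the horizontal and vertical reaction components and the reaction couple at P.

Resultant of the distributed load: 3.02 × 3.8 = 11.476 kN at 6.2 m from P.
ΣF_x = 0: P_x + 30 = 0 → P_x = -30.00 kN.
ΣF_y = 0: P_y − 3.02·3.8 − 40 = 0 → P_y = 51.48 kN.
ΣM about P: M_P − (3.02·3.8)·6.2 − 40·3.9 = 0 → M_P = 227.2 kN·m.

P_x = -30.00 kN, P_y = 51.48 kN, M_P = 227.2 kN·m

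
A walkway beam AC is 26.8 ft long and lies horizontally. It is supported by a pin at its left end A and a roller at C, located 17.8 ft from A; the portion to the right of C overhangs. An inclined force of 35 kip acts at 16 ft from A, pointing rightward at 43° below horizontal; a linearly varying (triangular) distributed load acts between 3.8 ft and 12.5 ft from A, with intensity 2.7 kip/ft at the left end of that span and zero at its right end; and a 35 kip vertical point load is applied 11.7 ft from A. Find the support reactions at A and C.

A_x = -25.60 kip, A_y = 21.73 kip, C_y = 48.88 kip

Resultant of the triangular load: ½ × 2.7 × 8.7 = 11.745 kip, acting at 6.7 ft from A (one-third of the span from the peak).
Taking moments about A: C_y·17.8 − 35·sin43°·16 − (½·2.7·8.7)·6.7 − 35·11.7 = 0 → C_y = 870.111/17.8 = 48.8826 ≈ 48.88 kip.
ΣF_y = 0: A_y + 48.8826 − 35·sin43° − ½·2.7·8.7 − 35 = 0 → A_y = 21.73 kip.
ΣF_x = 0: A_x + 35·cos43° = 0 → A_x = -25.60 kip.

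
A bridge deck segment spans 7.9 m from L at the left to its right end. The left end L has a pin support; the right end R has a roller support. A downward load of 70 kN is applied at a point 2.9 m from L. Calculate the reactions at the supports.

ΣM about L: R_y·7.9 − 70·2.9 = 0 → R_y = 203/7.9 = 25.6962 ≈ 25.70 kN.
ΣF_y = 0: L_y + 25.6962 − 70 = 0 → L_y = 44.30 kN.
ΣF_x = 0: no horizontal applied forces, so L_x = 0.

L_x = 0, L_y = 44.30 kN, R_y = 25.70 kN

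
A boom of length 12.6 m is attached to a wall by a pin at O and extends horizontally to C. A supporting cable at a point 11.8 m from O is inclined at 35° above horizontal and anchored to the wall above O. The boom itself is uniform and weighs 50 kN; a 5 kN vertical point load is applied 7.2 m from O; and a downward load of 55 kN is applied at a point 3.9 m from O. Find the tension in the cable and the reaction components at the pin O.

ΣM about O: T·sin35°·11.8 − 50·6.3 − 5·7.2 − 55·3.9 = 0 → T = 565.5/(11.8·0.573576) = 83.5525 ≈ 83.55 kN.
ΣF_x = 0: O_x − T·cos35° = 0 → O_x = 83.5525 × 0.819152 = 68.44 kN.
ΣF_y = 0: O_y + T·sin35° − 50 − 5 − 55 = 0 → O_y = 110 − 83.5525 × 0.573576 = 62.08 kN.

T = 83.55 kN, O_x = 68.44 kN, O_y = 62.08 kN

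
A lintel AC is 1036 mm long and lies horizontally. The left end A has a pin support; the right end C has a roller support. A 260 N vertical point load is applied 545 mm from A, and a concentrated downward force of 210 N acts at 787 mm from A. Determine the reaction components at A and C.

Taking moments about A: C_y·1036 − 260·545 − 210·787 = 0 → C_y = 306970/1036 = 296.303 ≈ 296.3 N.
ΣF_y = 0: A_y + 296.303 − 260 − 210 = 0 → A_y = 173.7 N.
ΣF_x = 0: no horizontal applied forces, so A_x = 0.

A_x = 0, A_y = 173.7 N, C_y = 296.3 N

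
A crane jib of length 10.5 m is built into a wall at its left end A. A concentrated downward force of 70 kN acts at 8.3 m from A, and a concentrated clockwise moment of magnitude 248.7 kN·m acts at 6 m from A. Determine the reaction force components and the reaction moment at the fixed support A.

A_x = 0, A_y = 70.00 kN, M_A = 829.7 kN·m

ΣF_x = 0: A_x = 0.
ΣF_y = 0: A_y − 70 = 0 → A_y = 70.00 kN.
ΣM about A: M_A − 70·8.3 − 248.7 = 0 → M_A = 829.7 kN·m.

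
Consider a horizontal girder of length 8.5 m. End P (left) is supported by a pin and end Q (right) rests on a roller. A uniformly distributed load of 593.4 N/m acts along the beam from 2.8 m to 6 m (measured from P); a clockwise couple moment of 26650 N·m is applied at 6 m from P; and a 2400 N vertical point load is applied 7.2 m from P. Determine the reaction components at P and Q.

Resultant of the distributed load: 593.4 × 3.2 = 1898.88 N at 4.4 m from P.
Moments about P: Q_y·8.5 − (593.4·3.2)·4.4 − 26650 − 2400·7.2 = 0 → Q_y = 52285.072/8.5 = 6151.18 ≈ 6151 N.
ΣF_y = 0: P_y + 6151.18 − 593.4·3.2 − 2400 = 0 → P_y = -1852 N.
ΣF_x = 0: no horizontal applied forces, so P_x = 0.

P_x = 0, P_y = -1852 N, Q_y = 6151 N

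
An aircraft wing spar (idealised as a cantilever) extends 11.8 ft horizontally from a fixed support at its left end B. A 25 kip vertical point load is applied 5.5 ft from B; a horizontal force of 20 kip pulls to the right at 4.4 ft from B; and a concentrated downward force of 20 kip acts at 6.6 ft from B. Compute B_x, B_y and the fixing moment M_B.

ΣF_x = 0: B_x + 20 = 0 → B_x = -20.00 kip.
ΣF_y = 0: B_y − 25 − 20 = 0 → B_y = 45.00 kip.
ΣM about B: M_B − 25·5.5 − 20·6.6 = 0 → M_B = 269.5 kip·ft.

B_x = -20.00 kip, B_y = 45.00 kip, M_B = 269.5 kip·ft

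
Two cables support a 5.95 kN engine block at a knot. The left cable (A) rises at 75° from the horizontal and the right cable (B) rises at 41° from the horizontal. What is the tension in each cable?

T_A = 4.996 kN, T_B = 1.713 kN

ΣF_x = 0: −T_A·cos75° + T_B·cos41° = 0 → T_B = 0.342939·T_A.
ΣF_y = 0: T_A·sin75° + T_B·sin41° = 5.95.
Substitute: T_A·(0.965926 + 0.342939·0.656059) = 5.95 → T_A = 4.99616 ≈ 4.996 kN.
Then T_B = 0.342939 × 4.99616 = 1.713 kN.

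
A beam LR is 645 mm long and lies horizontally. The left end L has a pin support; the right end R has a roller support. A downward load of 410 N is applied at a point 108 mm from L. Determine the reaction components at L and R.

Moments about L: R_y·645 − 410·108 = 0 → R_y = 44280/645 = 68.6512 ≈ 68.65 N.
ΣF_y = 0: L_y + 68.6512 − 410 = 0 → L_y = 341.3 N.
ΣF_x = 0: no horizontal applied forces, so L_x = 0.

L_x = 0, L_y = 341.3 N, R_y = 68.65 N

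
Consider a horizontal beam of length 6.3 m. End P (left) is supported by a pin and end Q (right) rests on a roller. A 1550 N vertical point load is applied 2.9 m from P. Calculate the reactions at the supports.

P_x = 0, P_y = 836.5 N, Q_y = 713.5 N

Moments about P: Q_y·6.3 − 1550·2.9 = 0 → Q_y = 4495/6.3 = 713.492 ≈ 713.5 N.
ΣF_y = 0: P_y + 713.492 − 1550 = 0 → P_y = 836.5 N.
ΣF_x = 0: no horizontal applied forces, so P_x = 0.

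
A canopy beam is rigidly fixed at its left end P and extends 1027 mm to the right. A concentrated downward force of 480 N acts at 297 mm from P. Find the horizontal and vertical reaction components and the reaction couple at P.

ΣF_x = 0: P_x = 0.
ΣF_y = 0: P_y − 480 = 0 → P_y = 480.0 N.
ΣM about P: M_P − 480·297 = 0 → M_P = 142600 N·mm.

P_x = 0, P_y = 480.0 N, M_P = 142600 N·mm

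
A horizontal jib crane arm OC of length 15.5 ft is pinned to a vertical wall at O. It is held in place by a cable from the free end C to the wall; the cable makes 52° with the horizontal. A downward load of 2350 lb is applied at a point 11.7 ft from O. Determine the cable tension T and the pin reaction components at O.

T = 2251 lb, O_x = 1386 lb, O_y = 576.1 lb

ΣM about O: T·sin52°·15.5 − 2350·11.7 = 0 → T = 27495/(15.5·0.788011) = 2251.07 ≈ 2251 lb.
ΣF_x = 0: O_x − T·cos52° = 0 → O_x = 2251.07 × 0.615661 = 1386 lb.
ΣF_y = 0: O_y + T·sin52° − 2350 = 0 → O_y = 2350 − 2251.07 × 0.788011 = 576.1 lb.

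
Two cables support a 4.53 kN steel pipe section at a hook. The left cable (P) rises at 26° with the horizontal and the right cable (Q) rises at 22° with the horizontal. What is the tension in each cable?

ΣF_x = 0: −T_P·cos26° + T_Q·cos22° = 0 → T_Q = 0.969381·T_P.
ΣF_y = 0: T_P·sin26° + T_Q·sin22° = 4.53.
Substitute: T_P·(0.438371 + 0.969381·0.374607) = 4.53 → T_P = 5.65185 ≈ 5.652 kN.
Then T_Q = 0.969381 × 5.65185 = 5.479 kN.

T_P = 5.652 kN, T_Q = 5.479 kN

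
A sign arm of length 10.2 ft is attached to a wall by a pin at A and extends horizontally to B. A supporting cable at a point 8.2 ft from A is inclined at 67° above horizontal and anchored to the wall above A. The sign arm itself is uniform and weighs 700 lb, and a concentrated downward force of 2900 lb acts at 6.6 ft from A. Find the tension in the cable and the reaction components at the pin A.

T = 3009 lb, A_x = 1176 lb, A_y = 830.5 lb

ΣM about A: T·sin67°·8.2 − 700·5.1 − 2900·6.6 = 0 → T = 22710/(8.2·0.920505) = 3008.69 ≈ 3009 lb.
ΣF_x = 0: A_x − T·cos67° = 0 → A_x = 3008.69 × 0.390731 = 1176 lb.
ΣF_y = 0: A_y + T·sin67° − 700 − 2900 = 0 → A_y = 3600 − 3008.69 × 0.920505 = 830.5 lb.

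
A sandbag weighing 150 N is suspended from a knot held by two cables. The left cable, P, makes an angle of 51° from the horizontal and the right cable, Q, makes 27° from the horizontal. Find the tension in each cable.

ΣF_x = 0: −T_P·cos51° + T_Q·cos27° = 0 → T_Q = 0.706303·T_P.
ΣF_y = 0: T_P·sin51° + T_Q·sin27° = 150.
Substitute: T_P·(0.777146 + 0.706303·0.45399) = 150 → T_P = 136.637 ≈ 136.6 N.
Then T_Q = 0.706303 × 136.637 = 96.51 N.

T_P = 136.6 N, T_Q = 96.51 N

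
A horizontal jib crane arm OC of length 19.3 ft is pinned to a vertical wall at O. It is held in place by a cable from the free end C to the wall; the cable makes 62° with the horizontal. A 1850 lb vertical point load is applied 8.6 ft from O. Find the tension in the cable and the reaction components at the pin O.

ΣM about O: T·sin62°·19.3 − 1850·8.6 = 0 → T = 15910/(19.3·0.882948) = 933.636 ≈ 933.6 lb.
ΣF_x = 0: O_x − T·cos62° = 0 → O_x = 933.636 × 0.469472 = 438.3 lb.
ΣF_y = 0: O_y + T·sin62° − 1850 = 0 → O_y = 1850 − 933.636 × 0.882948 = 1026 lb.

T = 933.6 lb, O_x = 438.3 lb, O_y = 1026 lb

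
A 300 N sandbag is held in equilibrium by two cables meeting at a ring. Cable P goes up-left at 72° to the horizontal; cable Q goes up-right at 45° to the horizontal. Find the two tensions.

ΣF_x = 0: −T_P·cos72° + T_Q·cos45° = 0 → T_Q = 0.437016·T_P.
ΣF_y = 0: T_P·sin72° + T_Q·sin45° = 300.
Substitute: T_P·(0.951057 + 0.437016·0.707107) = 300 → T_P = 238.081 ≈ 238.1 N.
Then T_Q = 0.437016 × 238.081 = 104.0 N.

T_P = 238.1 N, T_Q = 104.0 N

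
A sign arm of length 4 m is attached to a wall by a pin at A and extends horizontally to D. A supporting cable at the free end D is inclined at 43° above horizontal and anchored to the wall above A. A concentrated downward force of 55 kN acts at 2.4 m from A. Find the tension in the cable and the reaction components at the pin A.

ΣM about A: T·sin43°·4 − 55·2.4 = 0 → T = 132/(4·0.681998) = 48.3872 ≈ 48.39 kN.
ΣF_x = 0: A_x − T·cos43° = 0 → A_x = 48.3872 × 0.731354 = 35.39 kN.
ΣF_y = 0: A_y + T·sin43° − 55 = 0 → A_y = 55 − 48.3872 × 0.681998 = 22.00 kN.

T = 48.39 kN, A_x = 35.39 kN, A_y = 22.00 kN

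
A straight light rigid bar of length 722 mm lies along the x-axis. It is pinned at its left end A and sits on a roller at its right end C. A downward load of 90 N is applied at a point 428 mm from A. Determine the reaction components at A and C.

A_x = 0, A_y = 36.65 N, C_y = 53.35 N

Moments about A: C_y·722 − 90·428 = 0 → C_y = 38520/722 = 53.3518 ≈ 53.35 N.
ΣF_y = 0: A_y + 53.3518 − 90 = 0 → A_y = 36.65 N.
ΣF_x = 0: no horizontal applied forces, so A_x = 0.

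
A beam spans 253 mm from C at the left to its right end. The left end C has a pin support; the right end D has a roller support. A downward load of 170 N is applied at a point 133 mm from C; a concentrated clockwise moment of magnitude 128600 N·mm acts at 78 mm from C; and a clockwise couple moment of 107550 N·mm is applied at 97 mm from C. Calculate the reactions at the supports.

C_x = 0, C_y = -852.8 N, D_y = 1023 N

Taking moments about C: D_y·253 − 170·133 − 128600 − 107550 = 0 → D_y = 258760/253 = 1022.77 ≈ 1023 N.
ΣF_y = 0: C_y + 1022.77 − 170 = 0 → C_y = -852.8 N.
ΣF_x = 0: no horizontal applied forces, so C_x = 0.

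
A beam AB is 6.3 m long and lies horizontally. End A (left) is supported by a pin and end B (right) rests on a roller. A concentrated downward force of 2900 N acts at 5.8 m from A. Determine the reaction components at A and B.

ΣM about A: B_y·6.3 − 2900·5.8 = 0 → B_y = 16820/6.3 = 2669.84 ≈ 2670 N.
ΣF_y = 0: A_y + 2669.84 − 2900 = 0 → A_y = 230.2 N.
ΣF_x = 0: no horizontal applied forces, so A_x = 0.

A_x = 0, A_y = 230.2 N, B_y = 2670 N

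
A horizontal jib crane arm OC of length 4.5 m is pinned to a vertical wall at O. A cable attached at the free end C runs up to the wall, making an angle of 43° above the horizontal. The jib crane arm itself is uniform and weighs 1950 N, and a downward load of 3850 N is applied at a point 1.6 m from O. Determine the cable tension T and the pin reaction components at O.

ΣM about O: T·sin43°·4.5 − 1950·2.25 − 3850·1.6 = 0 → T = 10547.5/(4.5·0.681998) = 3436.8 ≈ 3437 N.
ΣF_x = 0: O_x − T·cos43° = 0 → O_x = 3436.8 × 0.731354 = 2514 N.
ΣF_y = 0: O_y + T·sin43° − 1950 − 3850 = 0 → O_y = 5800 − 3436.8 × 0.681998 = 3456 N.

T = 3437 N, O_x = 2514 N, O_y = 3456 N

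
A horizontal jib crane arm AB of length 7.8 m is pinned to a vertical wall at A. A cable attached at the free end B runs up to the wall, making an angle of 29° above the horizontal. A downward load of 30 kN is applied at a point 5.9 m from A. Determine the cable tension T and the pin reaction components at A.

ΣM about A: T·sin29°·7.8 − 30·5.9 = 0 → T = 177/(7.8·0.48481) = 46.8066 ≈ 46.81 kN.
ΣF_x = 0: A_x − T·cos29° = 0 → A_x = 46.8066 × 0.87462 = 40.94 kN.
ΣF_y = 0: A_y + T·sin29° − 30 = 0 → A_y = 30 − 46.8066 × 0.48481 = 7.308 kN.

T = 46.81 kN, A_x = 40.94 kN, A_y = 7.308 kN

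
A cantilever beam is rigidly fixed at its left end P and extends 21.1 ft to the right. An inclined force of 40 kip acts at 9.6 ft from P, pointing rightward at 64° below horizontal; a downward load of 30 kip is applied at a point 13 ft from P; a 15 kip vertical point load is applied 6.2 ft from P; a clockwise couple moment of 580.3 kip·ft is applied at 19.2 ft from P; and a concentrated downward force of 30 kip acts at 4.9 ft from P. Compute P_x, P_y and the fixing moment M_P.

P_x = -17.53 kip, P_y = 111.0 kip, M_P = 1555 kip·ft

ΣF_x = 0: P_x + 40·cos64° = 0 → P_x = -17.53 kip.
ΣF_y = 0: P_y − 40·sin64° − 30 − 15 − 30 = 0 → P_y = 111.0 kip.
ΣM about P: M_P − 40·sin64°·9.6 − 30·13 − 15·6.2 − 580.3 − 30·4.9 = 0 → M_P = 1555 kip·ft.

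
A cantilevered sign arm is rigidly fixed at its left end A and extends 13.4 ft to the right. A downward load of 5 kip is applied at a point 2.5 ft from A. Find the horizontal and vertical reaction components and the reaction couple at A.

A_x = 0, A_y = 5.000 kip, M_A = 12.50 kip·ft

ΣF_x = 0: A_x = 0.
ΣF_y = 0: A_y − 5 = 0 → A_y = 5.000 kip.
ΣM about A: M_A − 5·2.5 = 0 → M_A = 12.50 kip·ft.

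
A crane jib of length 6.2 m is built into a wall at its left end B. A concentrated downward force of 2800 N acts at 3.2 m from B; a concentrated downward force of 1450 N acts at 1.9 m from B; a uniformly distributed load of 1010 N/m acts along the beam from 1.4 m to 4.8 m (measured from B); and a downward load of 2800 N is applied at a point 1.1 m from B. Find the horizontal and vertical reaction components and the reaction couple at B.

B_x = 0, B_y = 10480 N, M_B = 25440 N·m

Resultant of the distributed load: 1010 × 3.4 = 3434 N at 3.1 m from B.
ΣF_x = 0: B_x = 0.
ΣF_y = 0: B_y − 2800 − 1450 − 1010·3.4 − 2800 = 0 → B_y = 10480 N.
ΣM about B: M_B − 2800·3.2 − 1450·1.9 − (1010·3.4)·3.1 − 2800·1.1 = 0 → M_B = 25440 N·m.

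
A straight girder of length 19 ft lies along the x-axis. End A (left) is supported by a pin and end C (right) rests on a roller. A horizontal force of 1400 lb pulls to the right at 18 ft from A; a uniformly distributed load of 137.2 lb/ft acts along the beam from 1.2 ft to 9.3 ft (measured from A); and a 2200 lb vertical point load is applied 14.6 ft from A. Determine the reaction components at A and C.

Resultant of the distributed load: 137.2 × 8.1 = 1111.32 lb at 5.25 ft from A.
Taking moments about A: C_y·19 − (137.2·8.1)·5.25 − 2200·14.6 = 0 → C_y = 37954.43/19 = 1997.6 ≈ 1998 lb.
ΣF_y = 0: A_y + 1997.6 − 137.2·8.1 − 2200 = 0 → A_y = 1314 lb.
ΣF_x = 0: A_x + 1400 = 0 → A_x = -1400 lb.

A_x = -1400 lb, A_y = 1314 lb, C_y = 1998 lb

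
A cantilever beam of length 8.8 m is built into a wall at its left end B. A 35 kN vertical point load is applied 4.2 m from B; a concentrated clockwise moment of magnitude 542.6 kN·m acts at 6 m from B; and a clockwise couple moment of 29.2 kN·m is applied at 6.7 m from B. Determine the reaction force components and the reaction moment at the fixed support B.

ΣF_x = 0: B_x = 0.
ΣF_y = 0: B_y − 35 = 0 → B_y = 35.00 kN.
ΣM about B: M_B − 35·4.2 − 542.6 − 29.2 = 0 → M_B = 718.8 kN·m.

B_x = 0, B_y = 35.00 kN, M_B = 718.8 kN·m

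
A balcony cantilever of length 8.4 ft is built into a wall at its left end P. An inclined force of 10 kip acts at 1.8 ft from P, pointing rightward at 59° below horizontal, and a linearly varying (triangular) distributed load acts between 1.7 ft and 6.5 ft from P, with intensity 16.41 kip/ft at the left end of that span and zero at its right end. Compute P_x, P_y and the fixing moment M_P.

P_x = -5.150 kip, P_y = 47.96 kip, M_P = 145.4 kip·ft

Resultant of the triangular load: ½ × 16.41 × 4.8 = 39.384 kip, acting at 3.3 ft from P (one-third of the span from the peak).
ΣF_x = 0: P_x + 10·cos59° = 0 → P_x = -5.150 kip.
ΣF_y = 0: P_y − 10·sin59° − ½·16.41·4.8 = 0 → P_y = 47.96 kip.
ΣM about P: M_P − 10·sin59°·1.8 − (½·16.41·4.8)·3.3 = 0 → M_P = 145.4 kip·ft.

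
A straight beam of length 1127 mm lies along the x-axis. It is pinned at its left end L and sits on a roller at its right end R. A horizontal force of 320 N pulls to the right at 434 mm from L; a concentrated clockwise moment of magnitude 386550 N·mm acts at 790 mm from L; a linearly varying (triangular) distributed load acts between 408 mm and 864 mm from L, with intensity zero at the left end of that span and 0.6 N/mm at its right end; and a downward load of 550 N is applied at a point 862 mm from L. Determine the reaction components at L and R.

L_x = -320.0 N, L_y = -163.3 N, R_y = 850.1 N

Resultant of the triangular load: ½ × 0.6 × 456 = 136.8 N, acting at 712 mm from L (one-third of the span from the peak).
Taking moments about L: R_y·1127 − 386550 − (½·0.6·456)·712 − 550·862 = 0 → R_y = 958051.6/1127 = 850.09 ≈ 850.1 N.
ΣF_y = 0: L_y + 850.09 − ½·0.6·456 − 550 = 0 → L_y = -163.3 N.
ΣF_x = 0: L_x + 320 = 0 → L_x = -320.0 N.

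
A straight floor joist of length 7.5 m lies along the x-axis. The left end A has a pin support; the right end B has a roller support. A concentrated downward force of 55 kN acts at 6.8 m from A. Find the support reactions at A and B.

A_x = 0, A_y = 5.133 kN, B_y = 49.87 kN

Taking moments about A: B_y·7.5 − 55·6.8 = 0 → B_y = 374/7.5 = 49.8667 ≈ 49.87 kN.
ΣF_y = 0: A_y + 49.8667 − 55 = 0 → A_y = 5.133 kN.
ΣF_x = 0: no horizontal applied forces, so A_x = 0.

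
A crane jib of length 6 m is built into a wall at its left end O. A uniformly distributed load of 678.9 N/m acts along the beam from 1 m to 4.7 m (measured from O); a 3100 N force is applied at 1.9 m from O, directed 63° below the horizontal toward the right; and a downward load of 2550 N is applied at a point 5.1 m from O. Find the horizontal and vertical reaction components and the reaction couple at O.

Resultant of the distributed load: 678.9 × 3.7 = 2511.93 N at 2.85 m from O.
ΣF_x = 0: O_x + 3100·cos63° = 0 → O_x = -1407 N.
ΣF_y = 0: O_y − 678.9·3.7 − 3100·sin63° − 2550 = 0 → O_y = 7824 N.
ΣM about O: M_O − (678.9·3.7)·2.85 − 3100·sin63°·1.9 − 2550·5.1 = 0 → M_O = 25410 N·m.

O_x = -1407 N, O_y = 7824 N, M_O = 25410 N·m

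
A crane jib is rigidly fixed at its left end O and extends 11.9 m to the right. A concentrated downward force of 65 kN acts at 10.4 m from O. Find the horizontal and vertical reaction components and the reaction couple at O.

ΣF_x = 0: O_x = 0.
ΣF_y = 0: O_y − 65 = 0 → O_y = 65.00 kN.
ΣM about O: M_O − 65·10.4 = 0 → M_O = 676.0 kN·m.

O_x = 0, O_y = 65.00 kN, M_O = 676.0 kN·m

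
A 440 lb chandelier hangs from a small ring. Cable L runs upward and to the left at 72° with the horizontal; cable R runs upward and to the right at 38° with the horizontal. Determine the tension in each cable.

ΣF_x = 0: −T_L·cos72° + T_R·cos38° = 0 → T_R = 0.392148·T_L.
ΣF_y = 0: T_L·sin72° + T_R·sin38° = 440.
Substitute: T_L·(0.951057 + 0.392148·0.615661) = 440 → T_L = 368.977 ≈ 369.0 lb.
Then T_R = 0.392148 × 368.977 = 144.7 lb.

T_L = 369.0 lb, T_R = 144.7 lb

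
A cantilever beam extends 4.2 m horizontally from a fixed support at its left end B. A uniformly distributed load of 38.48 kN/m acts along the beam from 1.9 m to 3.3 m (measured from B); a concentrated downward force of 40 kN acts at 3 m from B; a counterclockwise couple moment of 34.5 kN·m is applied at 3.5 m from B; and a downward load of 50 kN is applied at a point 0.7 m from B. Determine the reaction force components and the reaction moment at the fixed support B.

B_x = 0, B_y = 143.9 kN, M_B = 260.6 kN·m

Resultant of the distributed load: 38.48 × 1.4 = 53.872 kN at 2.6 m from B.
ΣF_x = 0: B_x = 0.
ΣF_y = 0: B_y − 38.48·1.4 − 40 − 50 = 0 → B_y = 143.9 kN.
ΣM about B: M_B − (38.48·1.4)·2.6 − 40·3 + 34.5 − 50·0.7 = 0 → M_B = 260.6 kN·m.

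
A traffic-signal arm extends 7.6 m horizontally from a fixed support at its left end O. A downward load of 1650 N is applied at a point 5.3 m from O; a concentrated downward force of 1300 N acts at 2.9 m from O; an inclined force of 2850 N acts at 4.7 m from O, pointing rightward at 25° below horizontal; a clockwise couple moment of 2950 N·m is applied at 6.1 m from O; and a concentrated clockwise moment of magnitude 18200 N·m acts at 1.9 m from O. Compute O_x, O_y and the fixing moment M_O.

O_x = -2583 N, O_y = 4154 N, M_O = 39330 N·m

ΣF_x = 0: O_x + 2850·cos25° = 0 → O_x = -2583 N.
ΣF_y = 0: O_y − 1650 − 1300 − 2850·sin25° = 0 → O_y = 4154 N.
ΣM about O: M_O − 1650·5.3 − 1300·2.9 − 2850·sin25°·4.7 − 2950 − 18200 = 0 → M_O = 39330 N·m.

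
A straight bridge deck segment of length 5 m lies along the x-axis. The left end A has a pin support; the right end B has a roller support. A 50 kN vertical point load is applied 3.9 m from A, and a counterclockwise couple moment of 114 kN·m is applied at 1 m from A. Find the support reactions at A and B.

A_x = 0, A_y = 33.80 kN, B_y = 16.20 kN

ΣM about A: B_y·5 − 50·3.9 + 114 = 0 → B_y = 81/5 = 16.20 kN.
ΣF_y = 0: A_y + 16.2 − 50 = 0 → A_y = 33.80 kN.
ΣF_x = 0: no horizontal applied forces, so A_x = 0.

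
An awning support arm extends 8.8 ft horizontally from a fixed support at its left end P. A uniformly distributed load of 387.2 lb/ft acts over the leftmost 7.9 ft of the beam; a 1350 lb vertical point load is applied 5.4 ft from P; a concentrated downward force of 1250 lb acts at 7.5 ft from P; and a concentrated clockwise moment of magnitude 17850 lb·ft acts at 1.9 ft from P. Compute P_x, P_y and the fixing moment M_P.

Resultant of the distributed load: 387.2 × 7.9 = 3058.88 lb at 3.95 ft from P.
ΣF_x = 0: P_x = 0.
ΣF_y = 0: P_y − 387.2·7.9 − 1350 − 1250 = 0 → P_y = 5659 lb.
ΣM about P: M_P − (387.2·7.9)·3.95 − 1350·5.4 − 1250·7.5 − 17850 = 0 → M_P = 46600 lb·ft.

P_x = 0, P_y = 5659 lb, M_P = 46600 lb·ft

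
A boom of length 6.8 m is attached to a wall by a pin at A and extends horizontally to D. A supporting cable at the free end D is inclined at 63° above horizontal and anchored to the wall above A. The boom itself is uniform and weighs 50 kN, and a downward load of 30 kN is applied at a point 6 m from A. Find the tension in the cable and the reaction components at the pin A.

T = 57.77 kN, A_x = 26.23 kN, A_y = 28.53 kN

ΣM about A: T·sin63°·6.8 − 50·3.4 − 30·6 = 0 → T = 350/(6.8·0.891007) = 57.7668 ≈ 57.77 kN.
ΣF_x = 0: A_x − T·cos63° = 0 → A_x = 57.7668 × 0.45399 = 26.23 kN.
ΣF_y = 0: A_y + T·sin63° − 50 − 30 = 0 → A_y = 80 − 57.7668 × 0.891007 = 28.53 kN.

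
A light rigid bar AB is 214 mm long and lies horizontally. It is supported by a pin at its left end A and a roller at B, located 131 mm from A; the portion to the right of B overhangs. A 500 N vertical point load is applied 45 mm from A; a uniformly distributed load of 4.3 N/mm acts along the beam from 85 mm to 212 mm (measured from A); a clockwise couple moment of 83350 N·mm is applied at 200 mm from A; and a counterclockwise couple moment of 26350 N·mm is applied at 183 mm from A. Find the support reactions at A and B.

A_x = 0, A_y = -179.8 N, B_y = 1226 N

Resultant of the distributed load: 4.3 × 127 = 546.1 N at 148.5 mm from A.
Moments about A: B_y·131 − 500·45 − (4.3·127)·148.5 − 83350 + 26350 = 0 → B_y = 160595.85/131 = 1225.92 ≈ 1226 N.
ΣF_y = 0: A_y + 1225.92 − 500 − 4.3·127 = 0 → A_y = -179.8 N.
ΣF_x = 0: no horizontal applied forces, so A_x = 0.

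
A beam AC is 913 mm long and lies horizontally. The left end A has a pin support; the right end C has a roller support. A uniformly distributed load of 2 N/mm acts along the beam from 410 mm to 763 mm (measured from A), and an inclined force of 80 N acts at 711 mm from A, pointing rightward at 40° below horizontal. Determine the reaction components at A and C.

A_x = -61.28 N, A_y = 263.9 N, C_y = 493.6 N

Resultant of the distributed load: 2 × 353 = 706 N at 586.5 mm from A.
ΣM about A: C_y·913 − (2·353)·586.5 − 80·sin40°·711 = 0 → C_y = 450631/913 = 493.572 ≈ 493.6 N.
ΣF_y = 0: A_y + 493.572 − 2·353 − 80·sin40° = 0 → A_y = 263.9 N.
ΣF_x = 0: A_x + 80·cos40° = 0 → A_x = -61.28 N.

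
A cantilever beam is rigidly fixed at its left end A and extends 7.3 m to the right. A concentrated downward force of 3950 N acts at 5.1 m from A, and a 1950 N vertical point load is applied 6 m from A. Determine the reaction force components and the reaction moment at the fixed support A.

A_x = 0, A_y = 5900 N, M_A = 31840 N·m

ΣF_x = 0: A_x = 0.
ΣF_y = 0: A_y − 3950 − 1950 = 0 → A_y = 5900 N.
ΣM about A: M_A − 3950·5.1 − 1950·6 = 0 → M_A = 31840 N·m.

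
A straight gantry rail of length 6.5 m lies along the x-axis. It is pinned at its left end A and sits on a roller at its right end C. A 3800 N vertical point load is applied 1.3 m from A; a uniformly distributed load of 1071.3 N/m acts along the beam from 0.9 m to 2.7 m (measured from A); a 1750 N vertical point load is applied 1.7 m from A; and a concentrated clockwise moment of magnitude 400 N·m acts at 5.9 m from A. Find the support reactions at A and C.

Resultant of the distributed load: 1071.3 × 1.8 = 1928.34 N at 1.8 m from A.
ΣM about A: C_y·6.5 − 3800·1.3 − (1071.3·1.8)·1.8 − 1750·1.7 − 400 = 0 → C_y = 11786.012/6.5 = 1813.23 ≈ 1813 N.
ΣF_y = 0: A_y + 1813.23 − 3800 − 1071.3·1.8 − 1750 = 0 → A_y = 5665 N.
ΣF_x = 0: no horizontal applied forces, so A_x = 0.

A_x = 0, A_y = 5665 N, C_y = 1813 N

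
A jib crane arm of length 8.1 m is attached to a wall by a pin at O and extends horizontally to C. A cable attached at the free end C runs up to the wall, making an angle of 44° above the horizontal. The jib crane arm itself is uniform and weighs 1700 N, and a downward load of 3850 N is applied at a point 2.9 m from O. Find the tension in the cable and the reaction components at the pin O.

ΣM about O: T·sin44°·8.1 − 1700·4.05 − 3850·2.9 = 0 → T = 18050/(8.1·0.694658) = 3207.9 ≈ 3208 N.
ΣF_x = 0: O_x − T·cos44° = 0 → O_x = 3207.9 × 0.71934 = 2308 N.
ΣF_y = 0: O_y + T·sin44° − 1700 − 3850 = 0 → O_y = 5550 − 3207.9 × 0.694658 = 3322 N.

T = 3208 N, O_x = 2308 N, O_y = 3322 N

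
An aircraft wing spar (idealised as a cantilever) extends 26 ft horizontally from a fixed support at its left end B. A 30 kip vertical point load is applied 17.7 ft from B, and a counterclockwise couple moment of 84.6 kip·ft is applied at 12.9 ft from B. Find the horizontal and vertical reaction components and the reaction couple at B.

B_x = 0, B_y = 30.00 kip, M_B = 446.4 kip·ft

ΣF_x = 0: B_x = 0.
ΣF_y = 0: B_y − 30 = 0 → B_y = 30.00 kip.
ΣM about B: M_B − 30·17.7 + 84.6 = 0 → M_B = 446.4 kip·ft.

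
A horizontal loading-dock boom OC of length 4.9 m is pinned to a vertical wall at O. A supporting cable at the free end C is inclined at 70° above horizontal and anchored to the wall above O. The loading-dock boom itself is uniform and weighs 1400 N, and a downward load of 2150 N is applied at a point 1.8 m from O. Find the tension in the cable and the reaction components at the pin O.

ΣM about O: T·sin70°·4.9 − 1400·2.45 − 2150·1.8 = 0 → T = 7300/(4.9·0.939693) = 1585.41 ≈ 1585 N.
ΣF_x = 0: O_x − T·cos70° = 0 → O_x = 1585.41 × 0.34202 = 542.2 N.
ΣF_y = 0: O_y + T·sin70° − 1400 − 2150 = 0 → O_y = 3550 − 1585.41 × 0.939693 = 2060 N.

T = 1585 N, O_x = 542.2 N, O_y = 2060 N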